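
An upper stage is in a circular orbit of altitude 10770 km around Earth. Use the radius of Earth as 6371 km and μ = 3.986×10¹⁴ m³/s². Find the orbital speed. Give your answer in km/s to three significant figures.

v ≈ 4.82 km/s

r = 6371 + 10770 = 17141 km = 1.7141×10⁷ m.
For a circular orbit v = √(μ/r) = √(3.986×10¹⁴ / 1.714×10⁷) = √(2.325×10⁷) = 4822 m/s.
That is 4.822 km/s.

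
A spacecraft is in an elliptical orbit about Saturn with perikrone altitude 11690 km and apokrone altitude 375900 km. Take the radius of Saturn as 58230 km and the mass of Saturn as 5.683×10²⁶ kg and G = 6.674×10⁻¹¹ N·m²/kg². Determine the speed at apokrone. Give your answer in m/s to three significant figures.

μ = GM = 6.674×10⁻¹¹ × 5.683×10²⁶ = 3.793×10¹⁶ m³/s².
r_p = 58230 + 11690 = 69920 km = 6.9920×10⁷ m.
r_a = 58230 + 375900 = 434130 km = 4.3413×10⁸ m.
Semi-major axis a = (r_p + r_a)/2 = 2.5202×10⁵ km = 2.520×10⁸ m.
Vis-viva: v² = μ(2/r − 1/a) = 3.793×10¹⁶ × (4.607×10⁻⁹ − 3.968×10⁻⁹) = 2.424×10⁷ m²/s².
v = 4923 m/s.

v ≈ 4920 m/s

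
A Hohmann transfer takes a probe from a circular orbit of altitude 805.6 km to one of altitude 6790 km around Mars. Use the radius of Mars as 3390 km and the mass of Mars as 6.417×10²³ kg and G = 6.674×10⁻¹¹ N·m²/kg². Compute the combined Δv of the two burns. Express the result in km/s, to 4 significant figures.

μ = GM = 6.674×10⁻¹¹ × 6.417×10²³ = 4.283×10¹³ m³/s².
r₁ = 3390 + 805.6 = 4195.6 km = 4.1956×10⁶ m.
r₂ = 3390 + 6790 = 10180 km = 1.0180×10⁷ m.
Transfer ellipse a_t = (r₁ + r₂)/2 = 7.188×10⁶ m.
At r₁: circular v_c1 = √(μ/r₁) = 3195 m/s; transfer-periapsis v_p = √[μ(2/r₁ − 1/a_t)] = 3802 m/s.
Δv₁ = v_p − v_c1 = 607.3 m/s.
At r₂: circular v_c2 = √(μ/r₂) = 2051 m/s; transfer-apoapsis v_a = √[μ(2/r₂ − 1/a_t)] = 1567 m/s.
Δv₂ = v_c2 − v_a = 484.0 m/s.
Total Δv = Δv₁ + Δv₂ = 1091 m/s = 1.091 km/s.

Δv_total ≈ 1.091 km/s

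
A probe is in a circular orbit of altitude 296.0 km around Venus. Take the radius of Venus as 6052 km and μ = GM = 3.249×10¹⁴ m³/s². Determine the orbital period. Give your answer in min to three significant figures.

T ≈ 92.9 min

r = 6052 + 296.0 = 6348.0 km = 6.3480×10⁶ m.
Kepler's third law: T = 2π√(r³/μ) = 2π√((6.348×10⁶)³ / 3.249×10¹⁴).
r³/μ = 7.873×10⁵ s², so T = 2π × 8.873×10² = 5.575×10³ s.
Converting: 5.575×10³ s ÷ 60.00 = 92.92 min.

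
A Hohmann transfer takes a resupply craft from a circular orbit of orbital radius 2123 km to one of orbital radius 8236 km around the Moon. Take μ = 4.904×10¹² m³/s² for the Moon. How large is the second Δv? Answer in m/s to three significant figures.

r₁ = 2123 km = 2.123×10⁶ m.
r₂ = 8236 km = 8.236×10⁶ m.
Transfer ellipse a_t = (r₁ + r₂)/2 = 5.180×10⁶ m.
At r₁: circular v_c1 = √(μ/r₁) = 1520 m/s; transfer-perilune v_p = √[μ(2/r₁ − 1/a_t)] = 1917 m/s.
At r₂: circular v_c2 = √(μ/r₂) = 771.6 m/s; transfer-apolune v_a = √[μ(2/r₂ − 1/a_t)] = 494.0 m/s.
Δv₂ = v_c2 − v_a = 277.6 m/s.

Δv ≈ 278 m/s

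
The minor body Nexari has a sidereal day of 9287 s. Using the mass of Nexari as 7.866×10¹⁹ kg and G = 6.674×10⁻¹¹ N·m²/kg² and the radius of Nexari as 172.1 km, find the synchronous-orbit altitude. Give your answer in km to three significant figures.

h_sync ≈ 53.4 km

μ = GM = 6.674×10⁻¹¹ × 7.866×10¹⁹ = 5.250×10⁹ m³/s².
A synchronous orbit has period T, so by Kepler's third law a = (μT²/4π²)^(1/3).
μT²/4π² = 5.250×10⁹ × (9.287×10³)² / 39.48 = 1.147×10¹⁶ m³.
a = 2.255×10⁵ m = 225.52 km.
Altitude h = a − R = 225.52 − 172.1 = 53.416 km.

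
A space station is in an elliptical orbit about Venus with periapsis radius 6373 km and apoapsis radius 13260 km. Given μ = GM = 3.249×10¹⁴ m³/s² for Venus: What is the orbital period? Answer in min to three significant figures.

T ≈ 179 min

Semi-major axis a = (r_p + r_a)/2 = (6373.0 + 13260)/2 = 9816.5 km = 9.816×10⁶ m.
By Kepler's third law T = 2π√(a³/μ) = 2π × 1.706×10³ = 1.072×10⁴ s.
= 178.7 min.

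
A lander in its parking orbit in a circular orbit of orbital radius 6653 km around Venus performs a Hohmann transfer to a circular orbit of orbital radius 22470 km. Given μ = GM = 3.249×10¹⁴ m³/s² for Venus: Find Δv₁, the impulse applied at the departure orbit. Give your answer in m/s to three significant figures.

r₁ = 6653 km = 6.653×10⁶ m.
r₂ = 22470 km = 2.247×10⁷ m.
Transfer ellipse a_t = (r₁ + r₂)/2 = 1.456×10⁷ m.
At r₁: circular v_c1 = √(μ/r₁) = 6988 m/s; transfer-periapsis v_p = √[μ(2/r₁ − 1/a_t)] = 8681 m/s.
Δv₁ = v_p − v_c1 = 1693 m/s.

Δv ≈ 1690 m/s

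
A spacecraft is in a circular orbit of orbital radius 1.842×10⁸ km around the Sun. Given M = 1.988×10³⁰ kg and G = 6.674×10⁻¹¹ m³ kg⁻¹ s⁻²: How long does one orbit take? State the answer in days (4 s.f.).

T ≈ 499.1 days

μ = GM = 6.674×10⁻¹¹ × 1.988×10³⁰ = 1.327×10²⁰ m³/s².
r = 1.842×10⁸ km = 1.842×10¹¹ m.
Kepler's third law: T = 2π√(r³/μ) = 2π√((1.842×10¹¹)³ / 1.327×10²⁰).
r³/μ = 4.710×10¹³ s², so T = 2π × 6.863×10⁶ = 4.312×10⁷ s.
Converting: 4.312×10⁷ s ÷ 86400 = 499.1 days.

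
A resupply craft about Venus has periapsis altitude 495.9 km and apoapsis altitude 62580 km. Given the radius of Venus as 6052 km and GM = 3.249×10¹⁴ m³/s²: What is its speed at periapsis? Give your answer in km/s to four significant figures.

v ≈ 9.518 km/s

r_p = 6052 + 495.9 = 6547.9 km = 6.5479×10⁶ m.
r_a = 6052 + 62580 = 68632 km = 6.8632×10⁷ m.
Semi-major axis a = (r_p + r_a)/2 = 37590 km = 3.759×10⁷ m.
Vis-viva: v² = μ(2/r − 1/a) = 3.249×10¹⁴ × (3.054×10⁻⁷ − 2.660×10⁻⁸) = 9.059×10⁷ m²/s².
v = 9518 m/s = 9.518 km/s.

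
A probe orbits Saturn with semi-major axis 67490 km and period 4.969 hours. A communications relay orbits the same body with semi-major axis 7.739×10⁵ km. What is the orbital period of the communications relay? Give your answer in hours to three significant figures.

Kepler's third law: T² ∝ a³, so T₂ = T₁ (a₂/a₁)^(3/2).
a₂/a₁ = 11.47, (a₂/a₁)^(3/2) = 38.83.
T₂ = 4.969 × 38.83 = 192.9 hours.

T₂ ≈ 193 hours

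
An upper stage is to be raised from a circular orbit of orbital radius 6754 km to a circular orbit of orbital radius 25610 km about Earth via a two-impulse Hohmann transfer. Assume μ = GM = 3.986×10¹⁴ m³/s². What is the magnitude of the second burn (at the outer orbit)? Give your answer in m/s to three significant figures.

Δv ≈ 1400 m/s

r₁ = 6754 km = 6.754×10⁶ m.
r₂ = 25610 km = 2.561×10⁷ m.
Transfer ellipse a_t = (r₁ + r₂)/2 = 1.618×10⁷ m.
At r₁: circular v_c1 = √(μ/r₁) = 7682 m/s; transfer-perigee v_p = √[μ(2/r₁ − 1/a_t)] = 9664 m/s.
At r₂: circular v_c2 = √(μ/r₂) = 3945 m/s; transfer-apogee v_a = √[μ(2/r₂ − 1/a_t)] = 2549 m/s.
Δv₂ = v_c2 − v_a = 1396 m/s.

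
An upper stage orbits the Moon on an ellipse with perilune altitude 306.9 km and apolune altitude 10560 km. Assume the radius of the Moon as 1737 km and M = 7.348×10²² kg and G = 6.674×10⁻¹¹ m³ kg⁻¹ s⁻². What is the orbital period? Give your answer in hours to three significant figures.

μ = GM = 6.674×10⁻¹¹ × 7.348×10²² = 4.904×10¹² m³/s².
r_p = 1737 + 306.9 = 2043.9 km = 2.0439×10⁶ m.
r_a = 1737 + 10560 = 12297 km = 1.2297×10⁷ m.
Semi-major axis a = (r_p + r_a)/2 = (2043.9 + 12297)/2 = 7170.4 km = 7.170×10⁶ m.
By Kepler's third law T = 2π√(a³/μ) = 2π × 8.670×10³ = 5.448×10⁴ s.
= 15.13 hours.

T ≈ 15.1 hours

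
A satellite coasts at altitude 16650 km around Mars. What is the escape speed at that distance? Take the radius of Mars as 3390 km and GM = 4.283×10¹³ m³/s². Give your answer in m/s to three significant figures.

r = 3390 + 16650 = 20040 km = 2.0040×10⁷ m.
Escape speed v_esc = √(2μ/r) = √(2 × 4.283×10¹³ / 2.004×10⁷) = √(4.274×10⁶) = 2067 m/s.

v_esc ≈ 2070 m/s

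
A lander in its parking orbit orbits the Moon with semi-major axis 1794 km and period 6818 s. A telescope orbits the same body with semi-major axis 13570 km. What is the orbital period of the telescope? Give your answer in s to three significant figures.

T₂ ≈ 1.42×10⁵ s

Kepler's third law: T² ∝ a³, so T₂ = T₁ (a₂/a₁)^(3/2).
a₂/a₁ = 7.564, (a₂/a₁)^(3/2) = 20.80.
T₂ = 6818 × 20.80 = 1.418×10⁵ s.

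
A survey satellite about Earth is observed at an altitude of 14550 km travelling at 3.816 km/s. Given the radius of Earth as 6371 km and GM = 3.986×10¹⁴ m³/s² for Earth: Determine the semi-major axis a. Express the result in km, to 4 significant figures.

r = 6371 + 14550 = 20921 km = 2.092×10⁷ m.
Specific orbital energy ε = v²/2 − μ/r = (3816)²/2 − 3.986×10¹⁴/2.092×10⁷ = -1.177×10⁷ J/kg.
Since ε = −μ/(2a), a = −μ/(2ε) = 1.693×10⁷ m = 16930 km.

a ≈ 16930 km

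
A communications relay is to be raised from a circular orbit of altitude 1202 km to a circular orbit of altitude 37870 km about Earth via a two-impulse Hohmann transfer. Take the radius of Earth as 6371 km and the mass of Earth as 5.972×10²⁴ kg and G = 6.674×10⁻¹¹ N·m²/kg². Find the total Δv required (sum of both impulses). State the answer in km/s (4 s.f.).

Δv_total ≈ 3.604 km/s

μ = GM = 6.674×10⁻¹¹ × 5.972×10²⁴ = 3.986×10¹⁴ m³/s².
r₁ = 6371 + 1202 = 7573.0 km = 7.5730×10⁶ m.
r₂ = 6371 + 37870 = 44241 km = 4.4241×10⁷ m.
Transfer ellipse a_t = (r₁ + r₂)/2 = 2.591×10⁷ m.
At r₁: circular v_c1 = √(μ/r₁) = 7255 m/s; transfer-perigee v_p = √[μ(2/r₁ − 1/a_t)] = 9480 m/s.
Δv₁ = v_p − v_c1 = 2226 m/s.
At r₂: circular v_c2 = √(μ/r₂) = 3002 m/s; transfer-apogee v_a = √[μ(2/r₂ − 1/a_t)] = 1623 m/s.
Δv₂ = v_c2 − v_a = 1379 m/s.
Total Δv = Δv₁ + Δv₂ = 3604 m/s = 3.604 km/s.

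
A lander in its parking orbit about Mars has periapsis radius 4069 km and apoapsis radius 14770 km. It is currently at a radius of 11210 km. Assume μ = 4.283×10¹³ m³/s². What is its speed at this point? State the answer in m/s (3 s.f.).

v ≈ 1760 m/s

Semi-major axis a = (r_p + r_a)/2 = 9419.5 km = 9.420×10⁶ m.
Vis-viva: v² = μ(2/r − 1/a) = 4.283×10¹³ × (1.784×10⁻⁷ − 1.062×10⁻⁷) = 3.094×10⁶ m²/s².
v = 1759 m/s.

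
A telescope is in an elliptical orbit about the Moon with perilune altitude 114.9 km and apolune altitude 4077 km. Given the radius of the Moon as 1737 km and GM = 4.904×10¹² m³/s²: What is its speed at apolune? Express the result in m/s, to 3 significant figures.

r_p = 1737 + 114.9 = 1851.9 km = 1.8519×10⁶ m.
r_a = 1737 + 4077 = 5814.0 km = 5.8140×10⁶ m.
Semi-major axis a = (r_p + r_a)/2 = 3832.9 km = 3.833×10⁶ m.
Vis-viva: v² = μ(2/r − 1/a) = 4.904×10¹² × (3.440×10⁻⁷ − 2.609×10⁻⁷) = 4.075×10⁵ m²/s².
v = 638.4 m/s.

v ≈ 638 m/s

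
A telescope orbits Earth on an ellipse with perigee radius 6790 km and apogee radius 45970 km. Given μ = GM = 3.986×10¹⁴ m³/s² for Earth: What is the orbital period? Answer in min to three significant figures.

T ≈ 711 min

Semi-major axis a = (r_p + r_a)/2 = (6790.0 + 45970)/2 = 26380 km = 2.638×10⁷ m.
By Kepler's third law T = 2π√(a³/μ) = 2π × 6.786×10³ = 4.264×10⁴ s.
= 710.7 min.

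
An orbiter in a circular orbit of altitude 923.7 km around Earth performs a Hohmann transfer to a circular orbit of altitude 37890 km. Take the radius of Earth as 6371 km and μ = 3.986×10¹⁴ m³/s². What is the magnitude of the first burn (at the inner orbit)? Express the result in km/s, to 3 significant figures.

Δv ≈ 2.29 km/s

r₁ = 6371 + 923.7 = 7294.7 km = 7.2947×10⁶ m.
r₂ = 6371 + 37890 = 44261 km = 4.4261×10⁷ m.
Transfer ellipse a_t = (r₁ + r₂)/2 = 2.578×10⁷ m.
At r₁: circular v_c1 = √(μ/r₁) = 7392 m/s; transfer-perigee v_p = √[μ(2/r₁ − 1/a_t)] = 9686 m/s.
Δv₁ = v_p − v_c1 = 2294 m/s.
= 2.294 km/s.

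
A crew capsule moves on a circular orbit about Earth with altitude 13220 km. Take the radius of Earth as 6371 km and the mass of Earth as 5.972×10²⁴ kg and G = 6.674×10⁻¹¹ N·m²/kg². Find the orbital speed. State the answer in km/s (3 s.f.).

μ = GM = 6.674×10⁻¹¹ × 5.972×10²⁴ = 3.986×10¹⁴ m³/s².
r = 6371 + 13220 = 19591 km = 1.9591×10⁷ m.
For a circular orbit v = √(μ/r) = √(3.986×10¹⁴ / 1.959×10⁷) = √(2.034×10⁷) = 4511 m/s.
That is 4.511 km/s.

v ≈ 4.51 km/s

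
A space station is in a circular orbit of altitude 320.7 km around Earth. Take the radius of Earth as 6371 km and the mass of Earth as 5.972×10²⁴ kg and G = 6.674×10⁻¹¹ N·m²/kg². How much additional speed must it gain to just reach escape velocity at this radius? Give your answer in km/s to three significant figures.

Δv ≈ 3.20 km/s

μ = GM = 6.674×10⁻¹¹ × 5.972×10²⁴ = 3.986×10¹⁴ m³/s².
r = 6371 + 320.7 = 6691.7 km = 6.6917×10⁶ m.
Circular speed v_c = √(μ/r) = 7718 m/s.
Escape speed v_esc = √(2μ/r) = √2 × v_c = 10910 m/s.
Δv = v_esc − v_c = 3197 m/s = 3.197 km/s.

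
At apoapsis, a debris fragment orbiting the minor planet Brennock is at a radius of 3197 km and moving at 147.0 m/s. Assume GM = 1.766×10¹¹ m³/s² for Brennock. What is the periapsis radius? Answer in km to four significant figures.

r_a = 3.197×10⁶ m.
Specific energy ε = v²/2 − μ/r = -4.443×10⁴ J/kg, so a = −μ/(2ε) = 1.987×10⁶ m.
The apsides satisfy r_p + r_a = 2a, so the periapsis radius is 2a − r_a = 7.774×10⁵ m = 777.36 km.

periapsis radius ≈ 777.4 km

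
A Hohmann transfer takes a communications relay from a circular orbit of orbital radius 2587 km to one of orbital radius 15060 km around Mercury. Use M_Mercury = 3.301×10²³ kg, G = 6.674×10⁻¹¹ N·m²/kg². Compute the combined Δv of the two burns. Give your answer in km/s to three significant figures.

Δv_total ≈ 1.45 km/s

μ = GM = 6.674×10⁻¹¹ × 3.301×10²³ = 2.203×10¹³ m³/s².
r₁ = 2587 km = 2.587×10⁶ m.
r₂ = 15060 km = 1.506×10⁷ m.
Transfer ellipse a_t = (r₁ + r₂)/2 = 8.824×10⁶ m.
At r₁: circular v_c1 = √(μ/r₁) = 2918 m/s; transfer-periherm v_p = √[μ(2/r₁ − 1/a_t)] = 3812 m/s.
Δv₁ = v_p − v_c1 = 894.3 m/s.
At r₂: circular v_c2 = √(μ/r₂) = 1209 m/s; transfer-apoherm v_a = √[μ(2/r₂ − 1/a_t)] = 654.9 m/s.
Δv₂ = v_c2 − v_a = 554.6 m/s.
Total Δv = Δv₁ + Δv₂ = 1449 m/s = 1.449 km/s.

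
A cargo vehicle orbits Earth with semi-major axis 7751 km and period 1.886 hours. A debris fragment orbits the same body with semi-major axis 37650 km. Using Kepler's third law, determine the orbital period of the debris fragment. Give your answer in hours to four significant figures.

Kepler's third law: T² ∝ a³, so T₂ = T₁ (a₂/a₁)^(3/2).
a₂/a₁ = 4.857, (a₂/a₁)^(3/2) = 10.71.
T₂ = 1.886 × 10.71 = 20.19 hours.

T₂ ≈ 20.19 hours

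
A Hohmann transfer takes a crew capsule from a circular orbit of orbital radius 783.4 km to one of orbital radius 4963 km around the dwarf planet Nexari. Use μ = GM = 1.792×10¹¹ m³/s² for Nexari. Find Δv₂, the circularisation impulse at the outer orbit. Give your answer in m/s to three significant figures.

Δv ≈ 90.8 m/s

r₁ = 783.4 km = 7.834×10⁵ m.
r₂ = 4963 km = 4.963×10⁶ m.
Transfer ellipse a_t = (r₁ + r₂)/2 = 2.873×10⁶ m.
At r₁: circular v_c1 = √(μ/r₁) = 478.3 m/s; transfer-periapsis v_p = √[μ(2/r₁ − 1/a_t)] = 628.6 m/s.
At r₂: circular v_c2 = √(μ/r₂) = 190.0 m/s; transfer-apoapsis v_a = √[μ(2/r₂ − 1/a_t)] = 99.22 m/s.
Δv₂ = v_c2 − v_a = 90.80 m/s.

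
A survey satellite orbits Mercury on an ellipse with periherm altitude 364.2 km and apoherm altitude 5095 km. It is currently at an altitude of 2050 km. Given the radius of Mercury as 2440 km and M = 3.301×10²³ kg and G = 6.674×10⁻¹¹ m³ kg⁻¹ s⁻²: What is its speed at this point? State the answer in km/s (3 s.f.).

μ = GM = 6.674×10⁻¹¹ × 3.301×10²³ = 2.203×10¹³ m³/s².
r_p = 2440 + 364.2 = 2804.2 km = 2.8042×10⁶ m.
r_a = 2440 + 5095 = 7535.0 km = 7.5350×10⁶ m.
r = 2440 + 2050 = 4490.0 km = 4.490×10⁶ m.
Semi-major axis a = (r_p + r_a)/2 = 5169.6 km = 5.170×10⁶ m.
Vis-viva: v² = μ(2/r − 1/a) = 2.203×10¹³ × (4.454×10⁻⁷ − 1.934×10⁻⁷) = 5.552×10⁶ m²/s².
v = 2356 m/s = 2.356 km/s.

v ≈ 2.36 km/s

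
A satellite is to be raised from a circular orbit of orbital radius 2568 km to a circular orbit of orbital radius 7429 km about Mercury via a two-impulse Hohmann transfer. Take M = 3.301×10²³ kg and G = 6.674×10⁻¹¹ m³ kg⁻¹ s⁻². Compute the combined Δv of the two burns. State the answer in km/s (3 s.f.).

Δv_total ≈ 1.13 km/s

μ = GM = 6.674×10⁻¹¹ × 3.301×10²³ = 2.203×10¹³ m³/s².
r₁ = 2568 km = 2.568×10⁶ m.
r₂ = 7429 km = 7.429×10⁶ m.
Transfer ellipse a_t = (r₁ + r₂)/2 = 4.998×10⁶ m.
At r₁: circular v_c1 = √(μ/r₁) = 2929 m/s; transfer-periherm v_p = √[μ(2/r₁ − 1/a_t)] = 3571 m/s.
Δv₁ = v_p − v_c1 = 641.8 m/s.
At r₂: circular v_c2 = √(μ/r₂) = 1722 m/s; transfer-apoherm v_a = √[μ(2/r₂ − 1/a_t)] = 1234 m/s.
Δv₂ = v_c2 − v_a = 487.7 m/s.
Total Δv = Δv₁ + Δv₂ = 1130 m/s = 1.130 km/s.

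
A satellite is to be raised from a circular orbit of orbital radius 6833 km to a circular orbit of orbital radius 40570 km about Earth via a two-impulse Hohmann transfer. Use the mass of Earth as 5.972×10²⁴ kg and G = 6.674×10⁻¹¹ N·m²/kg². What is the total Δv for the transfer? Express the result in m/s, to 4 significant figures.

Δv_total ≈ 3806 m/s

μ = GM = 6.674×10⁻¹¹ × 5.972×10²⁴ = 3.986×10¹⁴ m³/s².
r₁ = 6833 km = 6.833×10⁶ m.
r₂ = 40570 km = 4.057×10⁷ m.
Transfer ellipse a_t = (r₁ + r₂)/2 = 2.370×10⁷ m.
At r₁: circular v_c1 = √(μ/r₁) = 7637 m/s; transfer-perigee v_p = √[μ(2/r₁ − 1/a_t)] = 9992 m/s.
Δv₁ = v_p − v_c1 = 2355 m/s.
At r₂: circular v_c2 = √(μ/r₂) = 3134 m/s; transfer-apogee v_a = √[μ(2/r₂ − 1/a_t)] = 1683 m/s.
Δv₂ = v_c2 − v_a = 1451 m/s.
Total Δv = Δv₁ + Δv₂ = 3806 m/s.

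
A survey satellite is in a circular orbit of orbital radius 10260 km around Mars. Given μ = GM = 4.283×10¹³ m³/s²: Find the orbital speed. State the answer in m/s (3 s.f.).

r = 10260 km = 1.026×10⁷ m.
For a circular orbit v = √(μ/r) = √(4.283×10¹³ / 1.026×10⁷) = √(4.174×10⁶) = 2043 m/s.

v ≈ 2040 m/s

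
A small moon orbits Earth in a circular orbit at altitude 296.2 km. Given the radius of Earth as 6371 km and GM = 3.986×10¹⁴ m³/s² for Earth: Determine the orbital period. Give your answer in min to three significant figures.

T ≈ 90.3 min

r = 6371 + 296.2 = 6667.2 km = 6.6672×10⁶ m.
Kepler's third law: T = 2π√(r³/μ) = 2π√((6.667×10⁶)³ / 3.986×10¹⁴).
r³/μ = 7.435×10⁵ s², so T = 2π × 8.623×10² = 5.418×10³ s.
Converting: 5.418×10³ s ÷ 60.00 = 90.30 min.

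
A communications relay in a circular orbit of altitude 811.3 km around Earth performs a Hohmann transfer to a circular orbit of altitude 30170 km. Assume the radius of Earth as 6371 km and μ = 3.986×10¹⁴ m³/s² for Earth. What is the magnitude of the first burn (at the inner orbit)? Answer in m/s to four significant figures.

r₁ = 6371 + 811.3 = 7182.3 km = 7.1823×10⁶ m.
r₂ = 6371 + 30170 = 36541 km = 3.6541×10⁷ m.
Transfer ellipse a_t = (r₁ + r₂)/2 = 2.186×10⁷ m.
At r₁: circular v_c1 = √(μ/r₁) = 7450 m/s; transfer-perigee v_p = √[μ(2/r₁ − 1/a_t)] = 9631 m/s.
Δv₁ = v_p − v_c1 = 2182 m/s.

Δv ≈ 2182 m/s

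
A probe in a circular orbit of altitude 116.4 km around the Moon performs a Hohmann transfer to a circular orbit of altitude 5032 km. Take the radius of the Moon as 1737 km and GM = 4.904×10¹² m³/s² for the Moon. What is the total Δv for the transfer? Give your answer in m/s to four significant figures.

r₁ = 1737 + 116.4 = 1853.4 km = 1.8534×10⁶ m.
r₂ = 1737 + 5032 = 6769.0 km = 6.7690×10⁶ m.
Transfer ellipse a_t = (r₁ + r₂)/2 = 4.311×10⁶ m.
At r₁: circular v_c1 = √(μ/r₁) = 1627 m/s; transfer-perilune v_p = √[μ(2/r₁ − 1/a_t)] = 2038 m/s.
Δv₁ = v_p − v_c1 = 411.6 m/s.
At r₂: circular v_c2 = √(μ/r₂) = 851.2 m/s; transfer-apolune v_a = √[μ(2/r₂ − 1/a_t)] = 558.1 m/s.
Δv₂ = v_c2 − v_a = 293.1 m/s.
Total Δv = Δv₁ + Δv₂ = 704.7 m/s.

Δv_total ≈ 704.7 m/s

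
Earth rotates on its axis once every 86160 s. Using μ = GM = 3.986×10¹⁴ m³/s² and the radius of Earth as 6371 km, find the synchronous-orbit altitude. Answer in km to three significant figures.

A synchronous orbit has period T, so by Kepler's third law a = (μT²/4π²)^(1/3).
μT²/4π² = 3.986×10¹⁴ × (8.616×10⁴)² / 39.48 = 7.495×10²² m³.
a = 4.216×10⁷ m = 42163 km.
Altitude h = a − R = 42163 − 6371 = 35792 km.

h_sync ≈ 35800 km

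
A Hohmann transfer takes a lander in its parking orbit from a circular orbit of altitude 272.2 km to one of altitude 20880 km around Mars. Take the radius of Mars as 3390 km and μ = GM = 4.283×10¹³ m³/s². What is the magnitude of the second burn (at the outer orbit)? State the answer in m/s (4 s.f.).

r₁ = 3390 + 272.2 = 3662.2 km = 3.6622×10⁶ m.
r₂ = 3390 + 20880 = 24270 km = 2.4270×10⁷ m.
Transfer ellipse a_t = (r₁ + r₂)/2 = 1.397×10⁷ m.
At r₁: circular v_c1 = √(μ/r₁) = 3420 m/s; transfer-periapsis v_p = √[μ(2/r₁ − 1/a_t)] = 4508 m/s.
At r₂: circular v_c2 = √(μ/r₂) = 1328 m/s; transfer-apoapsis v_a = √[μ(2/r₂ − 1/a_t)] = 680.3 m/s.
Δv₂ = v_c2 − v_a = 648.2 m/s.

Δv ≈ 648.2 m/s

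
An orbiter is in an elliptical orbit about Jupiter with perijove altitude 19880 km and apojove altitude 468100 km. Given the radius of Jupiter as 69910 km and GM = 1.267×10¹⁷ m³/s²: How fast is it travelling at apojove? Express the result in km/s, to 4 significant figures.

v ≈ 8.208 km/s

r_p = 69910 + 19880 = 89790 km = 8.9790×10⁷ m.
r_a = 69910 + 468100 = 538010 km = 5.3801×10⁸ m.
Semi-major axis a = (r_p + r_a)/2 = 3.1390×10⁵ km = 3.139×10⁸ m.
Vis-viva: v² = μ(2/r − 1/a) = 1.267×10¹⁷ × (3.717×10⁻⁹ − 3.186×10⁻⁹) = 6.736×10⁷ m²/s².
v = 8208 m/s = 8.208 km/s.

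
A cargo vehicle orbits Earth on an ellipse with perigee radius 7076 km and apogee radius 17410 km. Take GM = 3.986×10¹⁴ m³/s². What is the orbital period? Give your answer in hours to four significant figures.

T ≈ 3.745 hours

Semi-major axis a = (r_p + r_a)/2 = (7076.0 + 17410)/2 = 12243 km = 1.224×10⁷ m.
By Kepler's third law T = 2π√(a³/μ) = 2π × 2.146×10³ = 1.348×10⁴ s.
= 3.745 hours.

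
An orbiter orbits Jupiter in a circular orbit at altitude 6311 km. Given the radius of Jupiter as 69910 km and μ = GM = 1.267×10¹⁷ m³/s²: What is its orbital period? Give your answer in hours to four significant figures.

T ≈ 3.263 hours

r = 69910 + 6311 = 76221 km = 7.6221×10⁷ m.
Kepler's third law: T = 2π√(r³/μ) = 2π√((7.622×10⁷)³ / 1.267×10¹⁷).
r³/μ = 3.495×10⁶ s², so T = 2π × 1.869×10³ = 1.175×10⁴ s.
Converting: 1.175×10⁴ s ÷ 3600 = 3.263 hours.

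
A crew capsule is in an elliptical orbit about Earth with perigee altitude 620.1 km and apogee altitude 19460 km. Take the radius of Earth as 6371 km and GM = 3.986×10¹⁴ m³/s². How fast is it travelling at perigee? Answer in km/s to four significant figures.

v ≈ 9.473 km/s

r_p = 6371 + 620.1 = 6991.1 km = 6.9911×10⁶ m.
r_a = 6371 + 19460 = 25831 km = 2.5831×10⁷ m.
Semi-major axis a = (r_p + r_a)/2 = 16411 km = 1.641×10⁷ m.
Vis-viva: v² = μ(2/r − 1/a) = 3.986×10¹⁴ × (2.861×10⁻⁷ − 6.093×10⁻⁸) = 8.974×10⁷ m²/s².
v = 9473 m/s = 9.473 km/s.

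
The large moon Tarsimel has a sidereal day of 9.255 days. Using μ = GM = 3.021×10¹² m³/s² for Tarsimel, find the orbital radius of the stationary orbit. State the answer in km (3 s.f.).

r_sync ≈ 36600 km

T = 9.255 days = 7.996×10⁵ s.
A synchronous orbit has period T, so by Kepler's third law a = (μT²/4π²)^(1/3).
μT²/4π² = 3.021×10¹² × (7.996×10⁵)² / 39.48 = 4.893×10²² m³.
a = 3.658×10⁷ m = 36576 km.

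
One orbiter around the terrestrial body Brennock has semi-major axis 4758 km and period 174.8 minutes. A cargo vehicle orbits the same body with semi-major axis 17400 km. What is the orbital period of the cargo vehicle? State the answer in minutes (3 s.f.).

Kepler's third law: T² ∝ a³, so T₂ = T₁ (a₂/a₁)^(3/2).
a₂/a₁ = 3.657, (a₂/a₁)^(3/2) = 6.993.
T₂ = 174.8 × 6.993 = 1222 minutes.

T₂ ≈ 1220 minutes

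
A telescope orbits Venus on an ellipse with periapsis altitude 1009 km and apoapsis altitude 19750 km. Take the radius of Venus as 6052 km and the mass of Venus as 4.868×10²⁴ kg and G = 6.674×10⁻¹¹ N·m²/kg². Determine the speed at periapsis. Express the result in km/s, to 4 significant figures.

μ = GM = 6.674×10⁻¹¹ × 4.868×10²⁴ = 3.249×10¹⁴ m³/s².
r_p = 6052 + 1009 = 7061.0 km = 7.0610×10⁶ m.
r_a = 6052 + 19750 = 25802 km = 2.5802×10⁷ m.
Semi-major axis a = (r_p + r_a)/2 = 16432 km = 1.643×10⁷ m.
Vis-viva: v² = μ(2/r − 1/a) = 3.249×10¹⁴ × (2.832×10⁻⁷ − 6.086×10⁻⁸) = 7.225×10⁷ m²/s².
v = 8500 m/s = 8.500 km/s.

v ≈ 8.500 km/s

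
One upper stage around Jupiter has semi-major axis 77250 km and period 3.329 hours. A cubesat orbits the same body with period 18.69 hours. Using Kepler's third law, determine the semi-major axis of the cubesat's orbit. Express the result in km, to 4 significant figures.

a₂ ≈ 2.440×10⁵ km

Kepler's third law: a³ ∝ T², so a₂ = a₁ (T₂/T₁)^(2/3).
T₂/T₁ = 5.614, (T₂/T₁)^(2/3) = 3.159.
a₂ = 77250 × 3.159 = 2.440×10⁵ km.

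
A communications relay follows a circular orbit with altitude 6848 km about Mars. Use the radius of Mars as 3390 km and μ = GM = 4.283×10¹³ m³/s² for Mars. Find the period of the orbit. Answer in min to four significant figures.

T ≈ 524.2 min

r = 3390 + 6848 = 10238 km = 1.0238×10⁷ m.
Kepler's third law: T = 2π√(r³/μ) = 2π√((1.024×10⁷)³ / 4.283×10¹³).
r³/μ = 2.506×10⁷ s², so T = 2π × 5.006×10³ = 3.145×10⁴ s.
Converting: 3.145×10⁴ s ÷ 60.00 = 524.2 min.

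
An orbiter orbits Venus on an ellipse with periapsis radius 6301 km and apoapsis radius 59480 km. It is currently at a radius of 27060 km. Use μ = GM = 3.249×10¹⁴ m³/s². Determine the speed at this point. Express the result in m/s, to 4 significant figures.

Semi-major axis a = (r_p + r_a)/2 = 32890 km = 3.289×10⁷ m.
Vis-viva: v² = μ(2/r − 1/a) = 3.249×10¹⁴ × (7.391×10⁻⁸ − 3.040×10⁻⁸) = 1.414×10⁷ m²/s².
v = 3760 m/s.

v ≈ 3760 m/s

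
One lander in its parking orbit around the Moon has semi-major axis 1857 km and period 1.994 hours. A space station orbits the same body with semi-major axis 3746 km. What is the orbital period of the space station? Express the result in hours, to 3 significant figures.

Kepler's third law: T² ∝ a³, so T₂ = T₁ (a₂/a₁)^(3/2).
a₂/a₁ = 2.017, (a₂/a₁)^(3/2) = 2.865.
T₂ = 1.994 × 2.865 = 5.713 hours.

T₂ ≈ 5.71 hours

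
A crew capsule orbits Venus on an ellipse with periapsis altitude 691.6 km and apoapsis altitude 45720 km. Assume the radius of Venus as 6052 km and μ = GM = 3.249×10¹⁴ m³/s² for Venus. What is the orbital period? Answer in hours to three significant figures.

T ≈ 15.3 hours

r_p = 6052 + 691.6 = 6743.6 km = 6.7436×10⁶ m.
r_a = 6052 + 45720 = 51772 km = 5.1772×10⁷ m.
Semi-major axis a = (r_p + r_a)/2 = (6743.6 + 51772)/2 = 29258 km = 2.926×10⁷ m.
By Kepler's third law T = 2π√(a³/μ) = 2π × 8.780×10³ = 5.517×10⁴ s.
= 15.32 hours.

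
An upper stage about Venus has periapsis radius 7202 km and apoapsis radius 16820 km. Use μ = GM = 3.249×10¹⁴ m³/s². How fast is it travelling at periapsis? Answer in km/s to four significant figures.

v ≈ 7.948 km/s

Semi-major axis a = (r_p + r_a)/2 = 12011 km = 1.201×10⁷ m.
Vis-viva: v² = μ(2/r − 1/a) = 3.249×10¹⁴ × (2.777×10⁻⁷ − 8.326×10⁻⁸) = 6.317×10⁷ m²/s².
v = 7948 m/s = 7.948 km/s.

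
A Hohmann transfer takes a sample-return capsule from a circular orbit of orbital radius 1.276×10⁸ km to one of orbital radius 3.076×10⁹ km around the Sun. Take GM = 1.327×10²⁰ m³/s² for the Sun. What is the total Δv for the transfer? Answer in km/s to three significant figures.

Δv_total ≈ 17.2 km/s

r₁ = 1.276×10⁸ km = 1.276×10¹¹ m.
r₂ = 3.076×10⁹ km = 3.076×10¹² m.
Transfer ellipse a_t = (r₁ + r₂)/2 = 1.602×10¹² m.
At r₁: circular v_c1 = √(μ/r₁) = 32250 m/s; transfer-perihelion v_p = √[μ(2/r₁ − 1/a_t)] = 44690 m/s.
Δv₁ = v_p − v_c1 = 12440 m/s.
At r₂: circular v_c2 = √(μ/r₂) = 6568 m/s; transfer-aphelion v_a = √[μ(2/r₂ − 1/a_t)] = 1854 m/s.
Δv₂ = v_c2 − v_a = 4714 m/s.
Total Δv = Δv₁ + Δv₂ = 17150 m/s = 17.15 km/s.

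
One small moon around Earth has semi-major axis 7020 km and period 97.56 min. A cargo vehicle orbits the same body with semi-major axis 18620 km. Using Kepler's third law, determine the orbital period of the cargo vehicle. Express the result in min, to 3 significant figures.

Kepler's third law: T² ∝ a³, so T₂ = T₁ (a₂/a₁)^(3/2).
a₂/a₁ = 2.652, (a₂/a₁)^(3/2) = 4.320.
T₂ = 97.56 × 4.320 = 421.4 min.

T₂ ≈ 421 min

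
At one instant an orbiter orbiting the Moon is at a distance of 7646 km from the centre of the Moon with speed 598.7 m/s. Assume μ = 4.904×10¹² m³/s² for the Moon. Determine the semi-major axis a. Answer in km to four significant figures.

a ≈ 5306 km

r = 7.646×10⁶ m.
Vis-viva rearranged: 1/a = 2/r − v²/μ = 2.616×10⁻⁷ − 7.309×10⁻⁸ = 1.885×10⁻⁷ m⁻¹.
a = 5.306×10⁶ m = 5305.5 km.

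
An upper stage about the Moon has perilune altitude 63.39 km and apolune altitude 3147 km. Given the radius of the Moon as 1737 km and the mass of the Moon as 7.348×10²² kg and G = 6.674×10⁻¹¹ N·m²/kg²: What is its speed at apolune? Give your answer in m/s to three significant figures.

v ≈ 735 m/s

μ = GM = 6.674×10⁻¹¹ × 7.348×10²² = 4.904×10¹² m³/s².
r_p = 1737 + 63.39 = 1800.4 km = 1.8004×10⁶ m.
r_a = 1737 + 3147 = 4884.0 km = 4.8840×10⁶ m.
Semi-major axis a = (r_p + r_a)/2 = 3342.2 km = 3.342×10⁶ m.
Vis-viva: v² = μ(2/r − 1/a) = 4.904×10¹² × (4.095×10⁻⁷ − 2.992×10⁻⁷) = 5.409×10⁵ m²/s².
v = 735.5 m/s.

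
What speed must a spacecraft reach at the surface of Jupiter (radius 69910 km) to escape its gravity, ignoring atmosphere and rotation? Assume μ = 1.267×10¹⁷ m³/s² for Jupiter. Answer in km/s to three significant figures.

v_esc ≈ 60.2 km/s

r = R = 6.991×10⁷ m.
Escape speed v_esc = √(2μ/r) = √(2 × 1.267×10¹⁷ / 6.991×10⁷) = √(3.625×10⁹) = 60210 m/s.
= 60.21 km/s.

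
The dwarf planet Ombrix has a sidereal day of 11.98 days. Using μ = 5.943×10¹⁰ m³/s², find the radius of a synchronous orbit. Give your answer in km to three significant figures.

r_sync ≈ 11700 km

T = 11.98 days = 1.035×10⁶ s.
A synchronous orbit has period T, so by Kepler's third law a = (μT²/4π²)^(1/3).
μT²/4π² = 5.943×10¹⁰ × (1.035×10⁶)² / 39.48 = 1.613×10²¹ m³.
a = 1.173×10⁷ m = 11727 km.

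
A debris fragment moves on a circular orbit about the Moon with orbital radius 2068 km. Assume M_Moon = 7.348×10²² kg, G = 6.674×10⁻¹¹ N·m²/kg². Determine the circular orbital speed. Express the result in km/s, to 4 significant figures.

μ = GM = 6.674×10⁻¹¹ × 7.348×10²² = 4.904×10¹² m³/s².
r = 2068 km = 2.068×10⁶ m.
For a circular orbit v = √(μ/r) = √(4.904×10¹² / 2.068×10⁶) = √(2.371×10⁶) = 1540 m/s.
That is 1.540 km/s.

v ≈ 1.540 km/s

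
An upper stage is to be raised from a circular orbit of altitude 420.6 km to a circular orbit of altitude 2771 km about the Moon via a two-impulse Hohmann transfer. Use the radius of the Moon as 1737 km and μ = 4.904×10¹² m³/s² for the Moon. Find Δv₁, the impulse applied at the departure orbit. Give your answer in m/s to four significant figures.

Δv ≈ 245.8 m/s

r₁ = 1737 + 420.6 = 2157.6 km = 2.1576×10⁶ m.
r₂ = 1737 + 2771 = 4508.0 km = 4.5080×10⁶ m.
Transfer ellipse a_t = (r₁ + r₂)/2 = 3.333×10⁶ m.
At r₁: circular v_c1 = √(μ/r₁) = 1508 m/s; transfer-perilune v_p = √[μ(2/r₁ − 1/a_t)] = 1753 m/s.
Δv₁ = v_p − v_c1 = 245.8 m/s.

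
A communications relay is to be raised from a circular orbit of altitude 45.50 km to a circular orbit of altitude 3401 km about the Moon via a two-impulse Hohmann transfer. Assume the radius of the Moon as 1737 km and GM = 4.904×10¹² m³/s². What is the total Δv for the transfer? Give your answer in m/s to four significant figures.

Δv_total ≈ 638.3 m/s

r₁ = 1737 + 45.50 = 1782.5 km = 1.7825×10⁶ m.
r₂ = 1737 + 3401 = 5138.0 km = 5.1380×10⁶ m.
Transfer ellipse a_t = (r₁ + r₂)/2 = 3.460×10⁶ m.
At r₁: circular v_c1 = √(μ/r₁) = 1659 m/s; transfer-perilune v_p = √[μ(2/r₁ − 1/a_t)] = 2021 m/s.
Δv₁ = v_p − v_c1 = 362.5 m/s.
At r₂: circular v_c2 = √(μ/r₂) = 977.0 m/s; transfer-apolune v_a = √[μ(2/r₂ − 1/a_t)] = 701.2 m/s.
Δv₂ = v_c2 − v_a = 275.8 m/s.
Total Δv = Δv₁ + Δv₂ = 638.3 m/s.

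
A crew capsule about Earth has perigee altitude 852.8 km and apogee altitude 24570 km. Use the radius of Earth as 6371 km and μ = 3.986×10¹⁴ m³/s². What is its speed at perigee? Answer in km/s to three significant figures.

r_p = 6371 + 852.8 = 7223.8 km = 7.2238×10⁶ m.
r_a = 6371 + 24570 = 30941 km = 3.0941×10⁷ m.
Semi-major axis a = (r_p + r_a)/2 = 19082 km = 1.908×10⁷ m.
Vis-viva: v² = μ(2/r − 1/a) = 3.986×10¹⁴ × (2.769×10⁻⁷ − 5.240×10⁻⁸) = 8.947×10⁷ m²/s².
v = 9459 m/s = 9.459 km/s.

v ≈ 9.46 km/s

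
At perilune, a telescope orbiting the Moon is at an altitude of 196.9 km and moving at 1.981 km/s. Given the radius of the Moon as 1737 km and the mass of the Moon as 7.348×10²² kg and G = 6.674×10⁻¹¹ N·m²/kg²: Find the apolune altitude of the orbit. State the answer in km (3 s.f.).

apolune altitude ≈ 4880 km

μ = GM = 6.674×10⁻¹¹ × 7.348×10²² = 4.904×10¹² m³/s².
r_p = 1737 + 196.9 = 1933.9 km = 1.934×10⁶ m.
Specific energy ε = v²/2 − μ/r = -5.737×10⁵ J/kg, so a = −μ/(2ε) = 4.274×10⁶ m.
The apsides satisfy r_p + r_a = 2a, so the apolune radius is 2a − r_p = 6.615×10⁶ m = 6614.9 km.
Apolune altitude = 6614.9 − 1737 = 4877.9 km.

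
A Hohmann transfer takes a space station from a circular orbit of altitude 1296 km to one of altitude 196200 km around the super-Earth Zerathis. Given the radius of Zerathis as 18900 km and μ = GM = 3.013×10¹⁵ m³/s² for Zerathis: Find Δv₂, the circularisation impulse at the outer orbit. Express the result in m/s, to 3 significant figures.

r₁ = 18900 + 1296 = 20196 km = 2.0196×10⁷ m.
r₂ = 18900 + 196200 = 215100 km = 2.1510×10⁸ m.
Transfer ellipse a_t = (r₁ + r₂)/2 = 1.176×10⁸ m.
At r₁: circular v_c1 = √(μ/r₁) = 12210 m/s; transfer-periapsis v_p = √[μ(2/r₁ − 1/a_t)] = 16520 m/s.
At r₂: circular v_c2 = √(μ/r₂) = 3743 m/s; transfer-apoapsis v_a = √[μ(2/r₂ − 1/a_t)] = 1551 m/s.
Δv₂ = v_c2 − v_a = 2192 m/s.

Δv ≈ 2190 m/s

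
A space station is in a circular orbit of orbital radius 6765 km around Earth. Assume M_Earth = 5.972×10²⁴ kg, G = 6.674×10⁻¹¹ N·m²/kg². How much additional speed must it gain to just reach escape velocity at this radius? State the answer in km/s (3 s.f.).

Δv ≈ 3.18 km/s

μ = GM = 6.674×10⁻¹¹ × 5.972×10²⁴ = 3.986×10¹⁴ m³/s².
r = 6765 km = 6.765×10⁶ m.
Circular speed v_c = √(μ/r) = 7676 m/s.
Escape speed v_esc = √(2μ/r) = √2 × v_c = 10860 m/s.
Δv = v_esc − v_c = 3179 m/s = 3.179 km/s.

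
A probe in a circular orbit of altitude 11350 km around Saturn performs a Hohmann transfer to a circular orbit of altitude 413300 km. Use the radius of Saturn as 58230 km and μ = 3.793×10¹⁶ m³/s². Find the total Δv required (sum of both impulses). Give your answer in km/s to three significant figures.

Δv_total ≈ 11.9 km/s

r₁ = 58230 + 11350 = 69580 km = 6.9580×10⁷ m.
r₂ = 58230 + 413300 = 471530 km = 4.7153×10⁸ m.
Transfer ellipse a_t = (r₁ + r₂)/2 = 2.706×10⁸ m.
At r₁: circular v_c1 = √(μ/r₁) = 23350 m/s; transfer-perikrone v_p = √[μ(2/r₁ − 1/a_t)] = 30820 m/s.
Δv₁ = v_p − v_c1 = 7475 m/s.
At r₂: circular v_c2 = √(μ/r₂) = 8969 m/s; transfer-apokrone v_a = √[μ(2/r₂ − 1/a_t)] = 4548 m/s.
Δv₂ = v_c2 − v_a = 4421 m/s.
Total Δv = Δv₁ + Δv₂ = 11900 m/s = 11.90 km/s.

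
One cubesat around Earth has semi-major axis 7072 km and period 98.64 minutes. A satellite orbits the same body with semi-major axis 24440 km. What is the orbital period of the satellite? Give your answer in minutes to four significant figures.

T₂ ≈ 633.7 minutes

Kepler's third law: T² ∝ a³, so T₂ = T₁ (a₂/a₁)^(3/2).
a₂/a₁ = 3.456, (a₂/a₁)^(3/2) = 6.424.
T₂ = 98.64 × 6.424 = 633.7 minutes.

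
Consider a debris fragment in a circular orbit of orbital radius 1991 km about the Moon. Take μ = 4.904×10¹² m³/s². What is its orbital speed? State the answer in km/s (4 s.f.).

r = 1991 km = 1.991×10⁶ m.
For a circular orbit v = √(μ/r) = √(4.904×10¹² / 1.991×10⁶) = √(2.463×10⁶) = 1569 m/s.
That is 1.569 km/s.

v ≈ 1.569 km/s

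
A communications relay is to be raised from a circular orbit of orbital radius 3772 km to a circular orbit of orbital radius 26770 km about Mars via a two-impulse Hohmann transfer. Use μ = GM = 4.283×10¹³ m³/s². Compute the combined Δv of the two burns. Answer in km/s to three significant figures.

r₁ = 3772 km = 3.772×10⁶ m.
r₂ = 26770 km = 2.677×10⁷ m.
Transfer ellipse a_t = (r₁ + r₂)/2 = 1.527×10⁷ m.
At r₁: circular v_c1 = √(μ/r₁) = 3370 m/s; transfer-periapsis v_p = √[μ(2/r₁ − 1/a_t)] = 4461 m/s.
Δv₁ = v_p − v_c1 = 1092 m/s.
At r₂: circular v_c2 = √(μ/r₂) = 1265 m/s; transfer-apoapsis v_a = √[μ(2/r₂ − 1/a_t)] = 628.6 m/s.
Δv₂ = v_c2 − v_a = 636.2 m/s.
Total Δv = Δv₁ + Δv₂ = 1728 m/s = 1.728 km/s.

Δv_total ≈ 1.73 km/s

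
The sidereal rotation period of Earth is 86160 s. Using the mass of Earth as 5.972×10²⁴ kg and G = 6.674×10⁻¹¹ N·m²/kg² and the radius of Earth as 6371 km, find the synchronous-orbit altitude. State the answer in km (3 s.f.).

μ = GM = 6.674×10⁻¹¹ × 5.972×10²⁴ = 3.986×10¹⁴ m³/s².
A synchronous orbit has period T, so by Kepler's third law a = (μT²/4π²)^(1/3).
μT²/4π² = 3.986×10¹⁴ × (8.616×10⁴)² / 39.48 = 7.495×10²² m³.
a = 4.216×10⁷ m = 42162 km.
Altitude h = a − R = 42162 − 6371 = 35791 km.

h_sync ≈ 35800 km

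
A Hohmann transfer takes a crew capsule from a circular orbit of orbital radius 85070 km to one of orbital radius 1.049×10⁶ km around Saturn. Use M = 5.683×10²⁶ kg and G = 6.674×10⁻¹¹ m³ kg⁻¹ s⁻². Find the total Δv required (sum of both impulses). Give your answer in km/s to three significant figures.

Δv_total ≈ 11.3 km/s

μ = GM = 6.674×10⁻¹¹ × 5.683×10²⁶ = 3.793×10¹⁶ m³/s².
r₁ = 85070 km = 8.507×10⁷ m.
r₂ = 1.049×10⁶ km = 1.049×10⁹ m.
Transfer ellipse a_t = (r₁ + r₂)/2 = 5.670×10⁸ m.
At r₁: circular v_c1 = √(μ/r₁) = 21120 m/s; transfer-perikrone v_p = √[μ(2/r₁ − 1/a_t)] = 28720 m/s.
Δv₁ = v_p − v_c1 = 7604 m/s.
At r₂: circular v_c2 = √(μ/r₂) = 6013 m/s; transfer-apokrone v_a = √[μ(2/r₂ − 1/a_t)] = 2329 m/s.
Δv₂ = v_c2 − v_a = 3684 m/s.
Total Δv = Δv₁ + Δv₂ = 11290 m/s = 11.29 km/s.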